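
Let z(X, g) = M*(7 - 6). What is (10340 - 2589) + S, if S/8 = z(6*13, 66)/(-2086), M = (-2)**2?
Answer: 8084277/1043 ≈ 7751.0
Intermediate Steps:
M = 4
z(X, g) = 4 (z(X, g) = 4*(7 - 6) = 4*1 = 4)
S = -16/1043 (S = 8*(4/(-2086)) = 8*(4*(-1/2086)) = 8*(-2/1043) = -16/1043 ≈ -0.015340)
(10340 - 2589) + S = (10340 - 2589) - 16/1043 = 7751 - 16/1043 = 8084277/1043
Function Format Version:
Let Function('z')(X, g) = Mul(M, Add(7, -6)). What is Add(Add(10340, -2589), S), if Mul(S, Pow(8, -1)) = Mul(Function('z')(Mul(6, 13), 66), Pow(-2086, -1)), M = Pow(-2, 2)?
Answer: Rational(8084277, 1043) ≈ 7751.0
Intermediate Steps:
M = 4
Function('z')(X, g) = 4 (Function('z')(X, g) = Mul(4, Add(7, -6)) = Mul(4, 1) = 4)
S = Rational(-16, 1043) (S = Mul(8, Mul(4, Pow(-2086, -1))) = Mul(8, Mul(4, Rational(-1, 2086))) = Mul(8, Rational(-2, 1043)) = Rational(-16, 1043) ≈ -0.015340)
Add(Add(10340, -2589), S) = Add(Add(10340, -2589), Rational(-16, 1043)) = Add(7751, Rational(-16, 1043)) = Rational(8084277, 1043)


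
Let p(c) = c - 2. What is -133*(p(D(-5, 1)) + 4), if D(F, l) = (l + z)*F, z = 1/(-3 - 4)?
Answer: 304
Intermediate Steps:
z = -⅐ (z = 1/(-7) = -⅐ ≈ -0.14286)
D(F, l) = F*(-⅐ + l) (D(F, l) = (l - ⅐)*F = (-⅐ + l)*F = F*(-⅐ + l))
p(c) = -2 + c
-133*(p(D(-5, 1)) + 4) = -133*((-2 - 5*(-⅐ + 1)) + 4) = -133*((-2 - 5*6/7) + 4) = -133*((-2 - 30/7) + 4) = -133*(-44/7 + 4) = -133*(-16/7) = 304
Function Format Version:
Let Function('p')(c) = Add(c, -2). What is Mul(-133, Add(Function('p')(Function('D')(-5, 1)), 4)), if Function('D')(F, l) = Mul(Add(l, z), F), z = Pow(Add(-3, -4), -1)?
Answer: 304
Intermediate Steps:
z = Rational(-1, 7) (z = Pow(-7, -1) = Rational(-1, 7) ≈ -0.14286)
Function('D')(F, l) = Mul(F, Add(Rational(-1, 7), l)) (Function('D')(F, l) = Mul(Add(l, Rational(-1, 7)), F) = Mul(Add(Rational(-1, 7), l), F) = Mul(F, Add(Rational(-1, 7), l)))
Function('p')(c) = Add(-2, c)
Mul(-133, Add(Function('p')(Function('D')(-5, 1)), 4)) = Mul(-133, Add(Add(-2, Mul(-5, Add(Rational(-1, 7), 1))), 4)) = Mul(-133, Add(Add(-2, Mul(-5, Rational(6, 7))), 4)) = Mul(-133, Add(Add(-2, Rational(-30, 7)), 4)) = Mul(-133, Add(Rational(-44, 7), 4)) = Mul(-133, Rational(-16, 7)) = 304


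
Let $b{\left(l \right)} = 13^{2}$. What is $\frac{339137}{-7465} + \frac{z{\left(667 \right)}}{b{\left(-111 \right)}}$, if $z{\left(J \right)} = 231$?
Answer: $- \frac{55589738}{1261585} \approx -44.063$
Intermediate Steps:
$b{\left(l \right)} = 169$
$\frac{339137}{-7465} + \frac{z{\left(667 \right)}}{b{\left(-111 \right)}} = \frac{339137}{-7465} + \frac{231}{169} = 339137 \left(- \frac{1}{7465}\right) + 231 \cdot \frac{1}{169} = - \frac{339137}{7465} + \frac{231}{169} = - \frac{55589738}{1261585}$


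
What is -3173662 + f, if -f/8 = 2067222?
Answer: -19711438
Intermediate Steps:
f = -16537776 (f = -8*2067222 = -16537776)
-3173662 + f = -3173662 - 16537776 = -19711438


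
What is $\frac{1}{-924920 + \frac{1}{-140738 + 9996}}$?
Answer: $- \frac{130742}{120925890641} \approx -1.0812 \cdot 10^{-6}$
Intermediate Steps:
$\frac{1}{-924920 + \frac{1}{-140738 + 9996}} = \frac{1}{-924920 + \frac{1}{-130742}} = \frac{1}{-924920 - \frac{1}{130742}} = \frac{1}{- \frac{120925890641}{130742}} = - \frac{130742}{120925890641}$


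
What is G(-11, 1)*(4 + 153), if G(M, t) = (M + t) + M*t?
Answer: -3297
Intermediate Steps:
G(M, t) = M + t + M*t
G(-11, 1)*(4 + 153) = (-11 + 1 - 11*1)*(4 + 153) = (-11 + 1 - 11)*157 = -21*157 = -3297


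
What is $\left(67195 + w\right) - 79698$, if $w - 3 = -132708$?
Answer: $-145208$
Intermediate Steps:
$w = -132705$ ($w = 3 - 132708 = -132705$)
$\left(67195 + w\right) - 79698 = \left(67195 - 132705\right) - 79698 = -65510 - 79698 = -145208$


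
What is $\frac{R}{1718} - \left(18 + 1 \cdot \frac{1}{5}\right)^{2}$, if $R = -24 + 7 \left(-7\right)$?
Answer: $- \frac{14228583}{42950} \approx -331.28$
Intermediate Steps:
$R = -73$ ($R = -24 - 49 = -73$)
$\frac{R}{1718} - \left(18 + 1 \cdot \frac{1}{5}\right)^{2} = - \frac{73}{1718} - \left(18 + 1 \cdot \frac{1}{5}\right)^{2} = \left(-73\right) \frac{1}{1718} - \left(18 + 1 \cdot \frac{1}{5}\right)^{2} = - \frac{73}{1718} - \left(18 + \frac{1}{5}\right)^{2} = - \frac{73}{1718} - \left(\frac{91}{5}\right)^{2} = - \frac{73}{1718} - \frac{8281}{25} = - \frac{14228583}{42950}$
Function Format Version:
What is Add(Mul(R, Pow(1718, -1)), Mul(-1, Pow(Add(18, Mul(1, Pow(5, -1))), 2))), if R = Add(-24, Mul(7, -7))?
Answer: Rational(-14228583, 42950) ≈ -331.28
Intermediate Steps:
R = -73 (R = Add(-24, -49) = -73)
Add(Mul(R, Pow(1718, -1)), Mul(-1, Pow(Add(18, Mul(1, Pow(5, -1))), 2))) = Add(Mul(-73, Pow(1718, -1)), Mul(-1, Pow(Add(18, Mul(1, Pow(5, -1))), 2))) = Add(Mul(-73, Rational(1, 1718)), Mul(-1, Pow(Add(18, Mul(1, Rational(1, 5))), 2))) = Add(Rational(-73, 1718), Mul(-1, Pow(Add(18, Rational(1, 5)), 2))) = Add(Rational(-73, 1718), Mul(-1, Pow(Rational(91, 5), 2))) = Add(Rational(-73, 1718), Mul(-1, Rational(8281, 25))) = Add(Rational(-73, 1718), Rational(-8281, 25)) = Rational(-14228583, 42950)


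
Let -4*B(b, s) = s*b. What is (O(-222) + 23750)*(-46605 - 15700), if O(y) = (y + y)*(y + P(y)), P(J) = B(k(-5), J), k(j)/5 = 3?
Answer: 15408774160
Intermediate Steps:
k(j) = 15 (k(j) = 5*3 = 15)
B(b, s) = -b*s/4 (B(b, s) = -s*b/4 = -b*s/4)
P(J) = -15*J/4 (P(J) = -¼*15*J = -15*J/4)
O(y) = -11*y²/2 (O(y) = (y + y)*(y - 15*y/4) = (2*y)*(-11*y/4) = -11*y²/2)
(O(-222) + 23750)*(-46605 - 15700) = (-11/2*(-222)² + 23750)*(-46605 - 15700) = (-11/2*49284 + 23750)*(-62305) = (-271062 + 23750)*(-62305) = -247312*(-62305) = 15408774160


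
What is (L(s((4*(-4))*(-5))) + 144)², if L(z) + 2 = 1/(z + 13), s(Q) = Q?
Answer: 174424849/8649 ≈ 20167.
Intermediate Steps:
L(z) = -2 + 1/(13 + z) (L(z) = -2 + 1/(z + 13) = -2 + 1/(13 + z))
(L(s((4*(-4))*(-5))) + 144)² = ((-25 - 2*4*(-4)*(-5))/(13 + (4*(-4))*(-5)) + 144)² = ((-25 - (-32)*(-5))/(13 - 16*(-5)) + 144)² = ((-25 - 2*80)/(13 + 80) + 144)² = ((-25 - 160)/93 + 144)² = ((1/93)*(-185) + 144)² = (-185/93 + 144)² = (13207/93)² = 174424849/8649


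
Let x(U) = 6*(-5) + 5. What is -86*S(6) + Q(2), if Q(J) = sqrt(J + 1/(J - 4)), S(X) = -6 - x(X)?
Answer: -1634 + sqrt(6)/2 ≈ -1632.8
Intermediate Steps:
x(U) = -25 (x(U) = -30 + 5 = -25)
S(X) = 19 (S(X) = -6 - 1*(-25) = -6 + 25 = 19)
Q(J) = sqrt(J + 1/(-4 + J))
-86*S(6) + Q(2) = -86*19 + sqrt((1 + 2*(-4 + 2))/(-4 + 2)) = -1634 + sqrt((1 + 2*(-2))/(-2)) = -1634 + sqrt(-(1 - 4)/2) = -1634 + sqrt(-1/2*(-3)) = -1634 + sqrt(3/2) = -1634 + sqrt(6)/2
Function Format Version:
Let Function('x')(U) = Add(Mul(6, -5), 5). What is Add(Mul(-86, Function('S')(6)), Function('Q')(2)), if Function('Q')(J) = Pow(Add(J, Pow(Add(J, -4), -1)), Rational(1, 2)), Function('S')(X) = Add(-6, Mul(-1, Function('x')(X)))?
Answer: Add(-1634, Mul(Rational(1, 2), Pow(6, Rational(1, 2)))) ≈ -1632.8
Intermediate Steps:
Function('x')(U) = -25 (Function('x')(U) = Add(-30, 5) = -25)
Function('S')(X) = 19 (Function('S')(X) = Add(-6, Mul(-1, -25)) = Add(-6, 25) = 19)
Function('Q')(J) = Pow(Add(J, Pow(Add(-4, J), -1)), Rational(1, 2))
Add(Mul(-86, Function('S')(6)), Function('Q')(2)) = Add(Mul(-86, 19), Pow(Mul(Pow(Add(-4, 2), -1), Add(1, Mul(2, Add(-4, 2)))), Rational(1, 2))) = Add(-1634, Pow(Mul(Pow(-2, -1), Add(1, Mul(2, -2))), Rational(1, 2))) = Add(-1634, Pow(Mul(Rational(-1, 2), Add(1, -4)), Rational(1, 2))) = Add(-1634, Pow(Mul(Rational(-1, 2), -3), Rational(1, 2))) = Add(-1634, Pow(Rational(3, 2), Rational(1, 2))) = Add(-1634, Mul(Rational(1, 2), Pow(6, Rational(1, 2))))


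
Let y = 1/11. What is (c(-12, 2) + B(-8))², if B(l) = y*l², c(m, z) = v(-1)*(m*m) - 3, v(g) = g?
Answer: 2411809/121 ≈ 19932.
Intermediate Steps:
y = 1/11 ≈ 0.090909
c(m, z) = -3 - m² (c(m, z) = -m*m - 3 = -m² - 3 = -3 - m²)
B(l) = l²/11
(c(-12, 2) + B(-8))² = ((-3 - 1*(-12)²) + (1/11)*(-8)²)² = ((-3 - 1*144) + (1/11)*64)² = ((-3 - 144) + 64/11)² = (-147 + 64/11)² = (-1553/11)² = 2411809/121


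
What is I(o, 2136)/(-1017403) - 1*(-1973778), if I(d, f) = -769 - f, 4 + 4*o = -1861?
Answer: 2008127661439/1017403 ≈ 1.9738e+6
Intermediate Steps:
o = -1865/4 (o = -1 + (¼)*(-1861) = -1 - 1861/4 = -1865/4 ≈ -466.25)
I(o, 2136)/(-1017403) - 1*(-1973778) = (-769 - 1*2136)/(-1017403) - 1*(-1973778) = (-769 - 2136)*(-1/1017403) + 1973778 = -2905*(-1/1017403) + 1973778 = 2905/1017403 + 1973778 = 2008127661439/1017403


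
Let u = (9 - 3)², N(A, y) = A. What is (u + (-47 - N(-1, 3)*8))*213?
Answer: -639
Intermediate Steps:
u = 36 (u = 6² = 36)
(u + (-47 - N(-1, 3)*8))*213 = (36 + (-47 - (-1)*8))*213 = (36 + (-47 - 1*(-8)))*213 = (36 + (-47 + 8))*213 = (36 - 39)*213 = -3*213 = -639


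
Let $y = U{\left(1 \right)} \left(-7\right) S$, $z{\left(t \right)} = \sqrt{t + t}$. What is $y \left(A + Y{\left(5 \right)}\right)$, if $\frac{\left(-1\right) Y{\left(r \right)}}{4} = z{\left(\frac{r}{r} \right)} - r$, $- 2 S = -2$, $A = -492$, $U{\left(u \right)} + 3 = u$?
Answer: $-6608 - 56 \sqrt{2} \approx -6687.2$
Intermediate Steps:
$U{\left(u \right)} = -3 + u$
$z{\left(t \right)} = \sqrt{2} \sqrt{t}$ ($z{\left(t \right)} = \sqrt{2 t} = \sqrt{2} \sqrt{t}$)
$S = 1$ ($S = \left(- \frac{1}{2}\right) \left(-2\right) = 1$)
$y = 14$ ($y = \left(-3 + 1\right) \left(-7\right) 1 = \left(-2\right) \left(-7\right) 1 = 14 \cdot 1 = 14$)
$Y{\left(r \right)} = - 4 \sqrt{2} + 4 r$ ($Y{\left(r \right)} = - 4 \left(\sqrt{2} \sqrt{\frac{r}{r}} - r\right) = - 4 \left(\sqrt{2} \sqrt{1} - r\right) = - 4 \left(\sqrt{2} \cdot 1 - r\right) = - 4 \left(\sqrt{2} - r\right) = - 4 \sqrt{2} + 4 r$)
$y \left(A + Y{\left(5 \right)}\right) = 14 \left(-492 + \left(- 4 \sqrt{2} + 4 \cdot 5\right)\right) = 14 \left(-492 + \left(- 4 \sqrt{2} + 20\right)\right) = 14 \left(-492 + \left(20 - 4 \sqrt{2}\right)\right) = 14 \left(-472 - 4 \sqrt{2}\right) = -6608 - 56 \sqrt{2}$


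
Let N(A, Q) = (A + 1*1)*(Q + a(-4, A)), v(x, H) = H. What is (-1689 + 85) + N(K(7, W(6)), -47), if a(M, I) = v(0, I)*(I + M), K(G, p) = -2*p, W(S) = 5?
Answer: -2441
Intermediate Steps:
a(M, I) = I*(I + M)
N(A, Q) = (1 + A)*(Q + A*(-4 + A)) (N(A, Q) = (A + 1*1)*(Q + A*(A - 4)) = (A + 1)*(Q + A*(-4 + A)) = (1 + A)*(Q + A*(-4 + A)))
(-1689 + 85) + N(K(7, W(6)), -47) = (-1689 + 85) + (-47 - 2*5*(-47) + (-2*5)*(-4 - 2*5) + (-2*5)²*(-4 - 2*5)) = -1604 + (-47 - 10*(-47) - 10*(-4 - 10) + (-10)²*(-4 - 10)) = -1604 + (-47 + 470 - 10*(-14) + 100*(-14)) = -1604 + (-47 + 470 + 140 - 1400) = -1604 - 837 = -2441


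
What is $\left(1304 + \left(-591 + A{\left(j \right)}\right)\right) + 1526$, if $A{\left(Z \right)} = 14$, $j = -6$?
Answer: $2253$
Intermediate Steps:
$\left(1304 + \left(-591 + A{\left(j \right)}\right)\right) + 1526 = \left(1304 + \left(-591 + 14\right)\right) + 1526 = \left(1304 - 577\right) + 1526 = 727 + 1526 = 2253$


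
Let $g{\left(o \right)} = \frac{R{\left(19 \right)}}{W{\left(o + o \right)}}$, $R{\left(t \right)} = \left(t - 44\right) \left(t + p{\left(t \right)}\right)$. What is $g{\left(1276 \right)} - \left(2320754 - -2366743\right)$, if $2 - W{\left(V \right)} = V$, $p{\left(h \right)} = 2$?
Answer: $- \frac{159374891}{34} \approx -4.6875 \cdot 10^{6}$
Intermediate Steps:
$W{\left(V \right)} = 2 - V$
$R{\left(t \right)} = \left(-44 + t\right) \left(2 + t\right)$ ($R{\left(t \right)} = \left(t - 44\right) \left(t + 2\right) = \left(-44 + t\right) \left(2 + t\right)$)
$g{\left(o \right)} = - \frac{525}{2 - 2 o}$ ($g{\left(o \right)} = \frac{-88 + 19^{2} - 798}{2 - \left(o + o\right)} = \frac{-88 + 361 - 798}{2 - 2 o} = - \frac{525}{2 - 2 o}$)
$g{\left(1276 \right)} - \left(2320754 - -2366743\right) = \frac{525}{2 \left(-1 + 1276\right)} - \left(2320754 - -2366743\right) = \frac{525}{2 \cdot 1275} - \left(2320754 + 2366743\right) = \frac{525}{2} \cdot \frac{1}{1275} - 4687497 = \frac{7}{34} - 4687497 = - \frac{159374891}{34}$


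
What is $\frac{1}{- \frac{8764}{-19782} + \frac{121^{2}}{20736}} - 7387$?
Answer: $- \frac{27631075615}{3740941} \approx -7386.1$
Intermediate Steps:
$\frac{1}{- \frac{8764}{-19782} + \frac{121^{2}}{20736}} - 7387 = \frac{1}{\left(-8764\right) \left(- \frac{1}{19782}\right) + 14641 \cdot \frac{1}{20736}} - 7387 = \frac{1}{\frac{626}{1413} + \frac{14641}{20736}} - 7387 = \frac{1}{\frac{3740941}{3255552}} - 7387 = \frac{3255552}{3740941} - 7387 = - \frac{27631075615}{3740941}$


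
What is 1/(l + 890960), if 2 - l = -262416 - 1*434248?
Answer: 1/1587626 ≈ 6.2987e-7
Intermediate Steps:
l = 696666 (l = 2 - (-262416 - 1*434248) = 2 - (-262416 - 434248) = 2 - 1*(-696664) = 2 + 696664 = 696666)
1/(l + 890960) = 1/(696666 + 890960) = 1/1587626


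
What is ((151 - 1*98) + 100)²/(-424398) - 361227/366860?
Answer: -159656649/153545020 ≈ -1.0398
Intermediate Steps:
((151 - 1*98) + 100)²/(-424398) - 361227/366860 = ((151 - 98) + 100)²*(-1/424398) - 361227*1/366860 = (53 + 100)²*(-1/424398) - 361227/366860 = 153²*(-1/424398) - 361227/366860 = 23409*(-1/424398) - 361227/366860 = -7803/141466 - 361227/366860 = -159656649/153545020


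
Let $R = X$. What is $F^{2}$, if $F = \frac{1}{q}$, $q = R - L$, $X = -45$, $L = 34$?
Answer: $\frac{1}{6241} \approx 0.00016023$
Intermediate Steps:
$R = -45$
$q = -79$ ($q = -45 - 34 = -79$)
$F = - \frac{1}{79}$ ($F = \frac{1}{-79} = - \frac{1}{79} \approx -0.012658$)
$F^{2} = \left(- \frac{1}{79}\right)^{2} = \frac{1}{6241}$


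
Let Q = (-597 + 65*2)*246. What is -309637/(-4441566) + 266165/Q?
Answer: -31850491571/14173777367 ≈ -2.2471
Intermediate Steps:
Q = -114882 (Q = (-597 + 130)*246 = -467*246 = -114882)
-309637/(-4441566) + 266165/Q = -309637/(-4441566) + 266165/(-114882) = -309637*(-1/4441566) + 266165*(-1/114882) = 309637/4441566 - 266165/114882 = -31850491571/14173777367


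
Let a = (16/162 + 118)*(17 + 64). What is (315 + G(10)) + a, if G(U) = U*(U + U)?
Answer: 10081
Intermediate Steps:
G(U) = 2*U**2 (G(U) = U*(2*U) = 2*U**2)
a = 9566 (a = (16*(1/162) + 118)*81 = (8/81 + 118)*81 = (9566/81)*81 = 9566)
(315 + G(10)) + a = (315 + 2*10**2) + 9566 = (315 + 2*100) + 9566 = (315 + 200) + 9566 = 515 + 9566 = 10081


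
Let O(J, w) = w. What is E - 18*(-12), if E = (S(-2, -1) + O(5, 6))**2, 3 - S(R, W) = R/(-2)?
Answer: 280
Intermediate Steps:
S(R, W) = 3 + R/2 (S(R, W) = 3 - R/(-2) = 3 - R*(-1)/2 = 3 - (-1)*R/2 = 3 + R/2)
E = 64 (E = ((3 + (1/2)*(-2)) + 6)**2 = ((3 - 1) + 6)**2 = (2 + 6)**2 = 8**2 = 64)
E - 18*(-12) = 64 - 18*(-12) = 64 + 216 = 280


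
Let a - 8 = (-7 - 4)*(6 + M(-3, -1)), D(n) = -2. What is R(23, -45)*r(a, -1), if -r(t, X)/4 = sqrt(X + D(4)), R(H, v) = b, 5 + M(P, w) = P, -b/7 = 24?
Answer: 672*I*sqrt(3) ≈ 1163.9*I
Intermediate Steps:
b = -168 (b = -7*24 = -168)
M(P, w) = -5 + P
R(H, v) = -168
a = 30 (a = 8 + (-7 - 4)*(6 + (-5 - 3)) = 8 - 11*(6 - 8) = 8 - 11*(-2) = 8 + 22 = 30)
r(t, X) = -4*sqrt(-2 + X) (r(t, X) = -4*sqrt(X - 2) = -4*sqrt(-2 + X))
R(23, -45)*r(a, -1) = -(-672)*sqrt(-2 - 1) = -(-672)*sqrt(-3) = -(-672)*I*sqrt(3) = 672*I*sqrt(3)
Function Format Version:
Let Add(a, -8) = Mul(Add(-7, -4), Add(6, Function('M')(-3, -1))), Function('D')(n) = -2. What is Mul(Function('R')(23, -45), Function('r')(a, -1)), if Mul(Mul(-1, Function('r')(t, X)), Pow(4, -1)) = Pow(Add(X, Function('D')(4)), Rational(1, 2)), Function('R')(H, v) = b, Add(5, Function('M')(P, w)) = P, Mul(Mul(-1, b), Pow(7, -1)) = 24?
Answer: Mul(672, I, Pow(3, Rational(1, 2))) ≈ Mul(1163.9, I)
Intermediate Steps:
b = -168 (b = Mul(-7, 24) = -168)
Function('M')(P, w) = Add(-5, P)
Function('R')(H, v) = -168
a = 30 (a = Add(8, Mul(Add(-7, -4), Add(6, Add(-5, -3)))) = Add(8, Mul(-11, Add(6, -8))) = Add(8, Mul(-11, -2)) = Add(8, 22) = 30)
Function('r')(t, X) = Mul(-4, Pow(Add(-2, X), Rational(1, 2))) (Function('r')(t, X) = Mul(-4, Pow(Add(X, -2), Rational(1, 2))) = Mul(-4, Pow(Add(-2, X), Rational(1, 2))))
Mul(Function('R')(23, -45), Function('r')(a, -1)) = Mul(-168, Mul(-4, Pow(Add(-2, -1), Rational(1, 2)))) = Mul(-168, Mul(-4, Pow(-3, Rational(1, 2)))) = Mul(-168, Mul(-4, Mul(I, Pow(3, Rational(1, 2))))) = Mul(-168, Mul(-4, I, Pow(3, Rational(1, 2)))) = Mul(672, I, Pow(3, Rational(1, 2)))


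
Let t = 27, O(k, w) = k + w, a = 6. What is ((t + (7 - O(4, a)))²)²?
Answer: 331776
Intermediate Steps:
((t + (7 - O(4, a)))²)² = ((27 + (7 - (4 + 6)))²)² = ((27 + (7 - 1*10))²)² = ((27 + (7 - 10))²)² = ((27 - 3)²)² = (24²)² = 576² = 331776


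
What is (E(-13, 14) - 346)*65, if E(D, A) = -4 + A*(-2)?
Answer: -24570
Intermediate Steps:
E(D, A) = -4 - 2*A
(E(-13, 14) - 346)*65 = ((-4 - 2*14) - 346)*65 = ((-4 - 28) - 346)*65 = (-32 - 346)*65 = -378*65 = -24570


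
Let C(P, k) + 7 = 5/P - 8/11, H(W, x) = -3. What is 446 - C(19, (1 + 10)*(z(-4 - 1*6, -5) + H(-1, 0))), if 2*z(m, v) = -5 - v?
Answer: 94774/209 ≈ 453.46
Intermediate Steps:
z(m, v) = -5/2 - v/2 (z(m, v) = (-5 - v)/2 = -5/2 - v/2)
C(P, k) = -85/11 + 5/P (C(P, k) = -7 + (5/P - 8/11) = -7 + (-8/11 + 5/P) = -85/11 + 5/P)
446 - C(19, (1 + 10)*(z(-4 - 1*6, -5) + H(-1, 0))) = 446 - (-85/11 + 5/19) = 446 - 1*(-1560/209) = 446 + 1560/209 = 94774/209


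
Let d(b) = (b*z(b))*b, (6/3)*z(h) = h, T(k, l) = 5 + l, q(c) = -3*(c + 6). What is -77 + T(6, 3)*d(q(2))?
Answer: -55373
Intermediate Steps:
q(c) = -18 - 3*c (q(c) = -3*(6 + c) = -18 - 3*c)
z(h) = h/2
d(b) = b³/2 (d(b) = (b*(b/2))*b = (b²/2)*b = b³/2)
-77 + T(6, 3)*d(q(2)) = -77 + (5 + 3)*((-18 - 3*2)³/2) = -77 + 8*((-18 - 6)³/2) = -77 + 8*((½)*(-24)³) = -77 + 8*((½)*(-13824)) = -77 + 8*(-6912) = -77 - 55296 = -55373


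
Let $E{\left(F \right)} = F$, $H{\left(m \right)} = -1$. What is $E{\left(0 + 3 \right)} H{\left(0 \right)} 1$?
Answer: $-3$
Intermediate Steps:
$E{\left(0 + 3 \right)} H{\left(0 \right)} 1 = \left(0 + 3\right) \left(-1\right) 1 = 3 \left(-1\right) 1 = \left(-3\right) 1 = -3$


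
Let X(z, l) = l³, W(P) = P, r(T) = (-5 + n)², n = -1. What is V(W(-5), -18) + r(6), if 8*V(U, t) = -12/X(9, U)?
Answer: 9003/250 ≈ 36.012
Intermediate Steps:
r(T) = 36 (r(T) = (-5 - 1)² = (-6)² = 36)
V(U, t) = -3/(2*U³) (V(U, t) = (-12/U³)/8 = -3/(2*U³))
V(W(-5), -18) + r(6) = -3/2/(-5)³ + 36 = -3/2*(-1/125) + 36 = 3/250 + 36 = 9003/250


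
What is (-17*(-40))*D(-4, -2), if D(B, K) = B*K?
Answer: 5440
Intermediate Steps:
(-17*(-40))*D(-4, -2) = (-17*(-40))*(-4*(-2)) = 680*8 = 5440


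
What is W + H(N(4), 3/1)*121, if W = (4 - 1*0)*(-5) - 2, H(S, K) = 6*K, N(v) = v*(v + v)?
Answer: 2156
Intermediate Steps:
N(v) = 2*v² (N(v) = v*(2*v) = 2*v²)
W = -22 (W = (4 + 0)*(-5) - 2 = 4*(-5) - 2 = -20 - 2 = -22)
W + H(N(4), 3/1)*121 = -22 + (6*(3/1))*121 = -22 + (6*(3*1))*121 = -22 + (6*3)*121 = -22 + 18*121 = -22 + 2178 = 2156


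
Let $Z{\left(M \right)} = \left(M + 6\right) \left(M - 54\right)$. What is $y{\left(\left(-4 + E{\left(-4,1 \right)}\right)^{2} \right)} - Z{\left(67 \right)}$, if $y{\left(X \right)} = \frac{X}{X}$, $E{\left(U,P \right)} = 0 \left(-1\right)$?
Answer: $-948$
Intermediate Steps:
$Z{\left(M \right)} = \left(-54 + M\right) \left(6 + M\right)$ ($Z{\left(M \right)} = \left(6 + M\right) \left(-54 + M\right) = \left(-54 + M\right) \left(6 + M\right)$)
$E{\left(U,P \right)} = 0$
$y{\left(X \right)} = 1$
$y{\left(\left(-4 + E{\left(-4,1 \right)}\right)^{2} \right)} - Z{\left(67 \right)} = 1 - \left(-324 + 67^{2} - 3216\right) = 1 - \left(-324 + 4489 - 3216\right) = 1 - 949 = -948$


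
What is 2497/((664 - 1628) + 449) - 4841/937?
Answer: -4832804/482555 ≈ -10.015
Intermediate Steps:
2497/((664 - 1628) + 449) - 4841/937 = 2497/(-964 + 449) - 4841*1/937 = 2497/(-515) - 4841/937 = 2497*(-1/515) - 4841/937 = -2497/515 - 4841/937 = -4832804/482555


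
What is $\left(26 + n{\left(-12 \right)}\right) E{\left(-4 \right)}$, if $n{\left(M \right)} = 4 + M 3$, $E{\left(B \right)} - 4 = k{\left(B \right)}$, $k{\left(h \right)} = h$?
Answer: $0$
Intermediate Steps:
$E{\left(B \right)} = 4 + B$
$n{\left(M \right)} = 4 + 3 M$
$\left(26 + n{\left(-12 \right)}\right) E{\left(-4 \right)} = \left(26 + \left(4 + 3 \left(-12\right)\right)\right) \left(4 - 4\right) = \left(26 + \left(4 - 36\right)\right) 0 = \left(26 - 32\right) 0 = \left(-6\right) 0 = 0$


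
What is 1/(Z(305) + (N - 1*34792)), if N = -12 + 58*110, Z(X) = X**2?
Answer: 1/64601 ≈ 1.5480e-5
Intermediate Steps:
N = 6368 (N = -12 + 6380 = 6368)
1/(Z(305) + (N - 1*34792)) = 1/(305**2 + (6368 - 1*34792)) = 1/(93025 + (6368 - 34792)) = 1/(93025 - 28424) = 1/64601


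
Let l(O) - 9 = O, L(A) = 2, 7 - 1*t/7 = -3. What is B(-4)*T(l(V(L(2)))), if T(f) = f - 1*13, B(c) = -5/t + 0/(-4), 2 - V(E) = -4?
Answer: -⅐ ≈ -0.14286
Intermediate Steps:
t = 70 (t = 49 - 7*(-3) = 49 + 21 = 70)
V(E) = 6 (V(E) = 2 - 1*(-4) = 2 + 4 = 6)
B(c) = -1/14 (B(c) = -5/70 + 0/(-4) = -5*1/70 + 0*(-¼) = -1/14 + 0 = -1/14)
l(O) = 9 + O
T(f) = -13 + f (T(f) = f - 13 = -13 + f)
B(-4)*T(l(V(L(2)))) = -(-13 + (9 + 6))/14 = -(-13 + 15)/14 = -1/14*2 = -⅐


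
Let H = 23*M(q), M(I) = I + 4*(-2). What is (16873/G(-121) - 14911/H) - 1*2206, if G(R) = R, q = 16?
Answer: -54023247/22264 ≈ -2426.5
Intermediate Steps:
M(I) = -8 + I (M(I) = I - 8 = -8 + I)
H = 184 (H = 23*(-8 + 16) = 23*8 = 184)
(16873/G(-121) - 14911/H) - 1*2206 = (16873/(-121) - 14911/184) - 1*2206 = (16873*(-1/121) - 14911*1/184) - 2206 = (-16873/121 - 14911/184) - 2206 = -4908863/22264 - 2206 = -54023247/22264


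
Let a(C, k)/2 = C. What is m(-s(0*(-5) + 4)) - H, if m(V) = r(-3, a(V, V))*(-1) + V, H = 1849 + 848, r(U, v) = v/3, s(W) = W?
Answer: -8095/3 ≈ -2698.3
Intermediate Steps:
a(C, k) = 2*C
r(U, v) = v/3 (r(U, v) = v*(⅓) = v/3)
H = 2697
m(V) = V/3 (m(V) = ((2*V)/3)*(-1) + V = (2*V/3)*(-1) + V = -2*V/3 + V = V/3)
m(-s(0*(-5) + 4)) - H = (-(0*(-5) + 4))/3 - 1*2697 = (-(0 + 4))/3 - 2697 = (-1*4)/3 - 2697 = (⅓)*(-4) - 2697 = -4/3 - 2697 = -8095/3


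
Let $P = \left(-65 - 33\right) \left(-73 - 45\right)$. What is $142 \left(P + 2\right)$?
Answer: $1642372$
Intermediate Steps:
$P = 11564$ ($P = \left(-98\right) \left(-118\right) = 11564$)
$142 \left(P + 2\right) = 142 \left(11564 + 2\right) = 142 \cdot 11566 = 1642372$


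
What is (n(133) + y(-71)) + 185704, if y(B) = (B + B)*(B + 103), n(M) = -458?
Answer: 180702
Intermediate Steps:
y(B) = 2*B*(103 + B) (y(B) = (2*B)*(103 + B) = 2*B*(103 + B))
(n(133) + y(-71)) + 185704 = (-458 + 2*(-71)*(103 - 71)) + 185704 = (-458 + 2*(-71)*32) + 185704 = (-458 - 4544) + 185704 = -5002 + 185704 = 180702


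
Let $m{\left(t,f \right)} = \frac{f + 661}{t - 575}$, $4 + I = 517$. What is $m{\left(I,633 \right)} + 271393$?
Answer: $\frac{8412536}{31} \approx 2.7137 \cdot 10^{5}$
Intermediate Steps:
$I = 513$ ($I = -4 + 517 = 513$)
$m{\left(t,f \right)} = \frac{661 + f}{-575 + t}$
$m{\left(I,633 \right)} + 271393 = \frac{661 + 633}{-575 + 513} + 271393 = \frac{1}{-62} \cdot 1294 + 271393 = \left(- \frac{1}{62}\right) 1294 + 271393 = - \frac{647}{31} + 271393 = \frac{8412536}{31}$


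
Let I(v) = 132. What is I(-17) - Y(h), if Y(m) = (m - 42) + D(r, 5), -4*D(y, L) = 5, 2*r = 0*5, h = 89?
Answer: 345/4 ≈ 86.250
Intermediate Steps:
r = 0 (r = (0*5)/2 = (½)*0 = 0)
D(y, L) = -5/4 (D(y, L) = -¼*5 = -5/4)
Y(m) = -173/4 + m (Y(m) = (m - 42) - 5/4 = (-42 + m) - 5/4 = -173/4 + m)
I(-17) - Y(h) = 132 - (-173/4 + 89) = 132 - 1*183/4 = 132 - 183/4 = 345/4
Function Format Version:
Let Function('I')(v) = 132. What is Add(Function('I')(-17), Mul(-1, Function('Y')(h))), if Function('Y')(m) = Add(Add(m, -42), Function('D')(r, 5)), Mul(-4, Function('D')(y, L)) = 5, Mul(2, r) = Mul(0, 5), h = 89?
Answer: Rational(345, 4) ≈ 86.250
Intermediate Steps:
r = 0 (r = Mul(Rational(1, 2), Mul(0, 5)) = Mul(Rational(1, 2), 0) = 0)
Function('D')(y, L) = Rational(-5, 4) (Function('D')(y, L) = Mul(Rational(-1, 4), 5) = Rational(-5, 4))
Function('Y')(m) = Add(Rational(-173, 4), m) (Function('Y')(m) = Add(Add(m, -42), Rational(-5, 4)) = Add(Add(-42, m), Rational(-5, 4)) = Add(Rational(-173, 4), m))
Add(Function('I')(-17), Mul(-1, Function('Y')(h))) = Add(132, Mul(-1, Add(Rational(-173, 4), 89))) = Add(132, Mul(-1, Rational(183, 4))) = Add(132, Rational(-183, 4)) = Rational(345, 4)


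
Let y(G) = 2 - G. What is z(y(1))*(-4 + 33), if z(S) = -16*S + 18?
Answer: 58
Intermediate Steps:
z(S) = 18 - 16*S
z(y(1))*(-4 + 33) = (18 - 16*(2 - 1*1))*(-4 + 33) = (18 - 16*(2 - 1))*29 = (18 - 16*1)*29 = (18 - 16)*29 = 2*29 = 58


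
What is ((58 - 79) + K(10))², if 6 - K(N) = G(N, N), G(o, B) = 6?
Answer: 441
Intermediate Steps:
K(N) = 0 (K(N) = 6 - 1*6 = 6 - 6 = 0)
((58 - 79) + K(10))² = ((58 - 79) + 0)² = (-21 + 0)² = (-21)² = 441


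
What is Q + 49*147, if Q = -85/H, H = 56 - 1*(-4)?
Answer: 86419/12 ≈ 7201.6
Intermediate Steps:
H = 60 (H = 56 + 4 = 60)
Q = -17/12 (Q = -85/60 = -85*1/60 = -17/12 ≈ -1.4167)
Q + 49*147 = -17/12 + 49*147 = -17/12 + 7203 = 86419/12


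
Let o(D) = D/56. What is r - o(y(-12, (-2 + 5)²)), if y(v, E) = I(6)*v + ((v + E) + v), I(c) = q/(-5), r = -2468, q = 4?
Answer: -691013/280 ≈ -2467.9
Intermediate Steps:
I(c) = -⅘ (I(c) = 4/(-5) = 4*(-⅕) = -⅘)
y(v, E) = E + 6*v/5 (y(v, E) = -4*v/5 + ((v + E) + v) = -4*v/5 + ((E + v) + v) = -4*v/5 + (E + 2*v) = E + 6*v/5)
o(D) = D/56 (o(D) = D*(1/56) = D/56)
r - o(y(-12, (-2 + 5)²)) = -2468 - ((-2 + 5)² + (6/5)*(-12))/56 = -2468 - (3² - 72/5)/56 = -2468 - (9 - 72/5)/56 = -2468 - (-27)/(56*5) = -2468 - 1*(-27/280) = -2468 + 27/280 = -691013/280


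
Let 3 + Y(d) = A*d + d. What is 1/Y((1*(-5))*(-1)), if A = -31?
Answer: -1/153 ≈ -0.0065359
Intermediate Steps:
Y(d) = -3 - 30*d (Y(d) = -3 + (-31*d + d) = -3 - 30*d)
1/Y((1*(-5))*(-1)) = 1/(-3 - 30*1*(-5)*(-1)) = 1/(-3 - (-150)*(-1)) = 1/(-3 - 30*5) = 1/(-3 - 150) = 1/(-153) = -1/153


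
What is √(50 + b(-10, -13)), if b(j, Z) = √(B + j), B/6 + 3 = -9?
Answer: √(50 + I*√82) ≈ 7.0998 + 0.63772*I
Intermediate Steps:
B = -72 (B = -18 + 6*(-9) = -18 - 54 = -72)
b(j, Z) = √(-72 + j)
√(50 + b(-10, -13)) = √(50 + √(-72 - 10)) = √(50 + √(-82)) = √(50 + I*√82)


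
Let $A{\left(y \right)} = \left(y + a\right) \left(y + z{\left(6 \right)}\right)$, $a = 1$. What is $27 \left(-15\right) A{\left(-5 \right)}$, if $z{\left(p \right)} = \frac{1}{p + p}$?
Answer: $-7965$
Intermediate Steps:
$z{\left(p \right)} = \frac{1}{2 p}$
$A{\left(y \right)} = \left(1 + y\right) \left(\frac{1}{12} + y\right)$ ($A{\left(y \right)} = \left(y + 1\right) \left(y + \frac{1}{2 \cdot 6}\right) = \left(1 + y\right) \left(y + \frac{1}{2} \cdot \frac{1}{6}\right) = \left(1 + y\right) \left(y + \frac{1}{12}\right) = \left(1 + y\right) \left(\frac{1}{12} + y\right)$)
$27 \left(-15\right) A{\left(-5 \right)} = 27 \left(-15\right) \left(\frac{1}{12} + \left(-5\right)^{2} + \frac{13}{12} \left(-5\right)\right) = - 405 \left(\frac{1}{12} + 25 - \frac{65}{12}\right) = \left(-405\right) \frac{59}{3} = -7965$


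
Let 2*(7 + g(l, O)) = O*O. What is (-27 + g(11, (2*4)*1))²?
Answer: 4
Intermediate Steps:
g(l, O) = -7 + O²/2 (g(l, O) = -7 + (O*O)/2 = -7 + O²/2)
(-27 + g(11, (2*4)*1))² = (-27 + (-7 + ((2*4)*1)²/2))² = (-27 + (-7 + (8*1)²/2))² = (-27 + (-7 + (½)*8²))² = (-27 + (-7 + (½)*64))² = (-27 + (-7 + 32))² = (-27 + 25)² = (-2)² = 4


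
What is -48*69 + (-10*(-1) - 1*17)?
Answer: -3319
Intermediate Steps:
-48*69 + (-10*(-1) - 1*17) = -3312 + (10 - 17) = -3312 - 7 = -3319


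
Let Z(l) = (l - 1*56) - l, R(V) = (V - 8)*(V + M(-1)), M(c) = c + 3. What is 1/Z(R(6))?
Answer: -1/56 ≈ -0.017857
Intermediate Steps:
M(c) = 3 + c
R(V) = (-8 + V)*(2 + V) (R(V) = (V - 8)*(V + (3 - 1)) = (-8 + V)*(V + 2) = (-8 + V)*(2 + V))
Z(l) = -56 (Z(l) = (l - 56) - l = (-56 + l) - l = -56)
1/Z(R(6)) = 1/(-56) = -1/56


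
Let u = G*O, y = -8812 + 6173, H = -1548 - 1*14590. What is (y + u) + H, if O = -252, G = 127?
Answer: -50781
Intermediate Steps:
H = -16138 (H = -1548 - 14590 = -16138)
y = -2639
u = -32004 (u = 127*(-252) = -32004)
(y + u) + H = (-2639 - 32004) - 16138 = -34643 - 16138 = -50781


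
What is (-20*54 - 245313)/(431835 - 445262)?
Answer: 246393/13427 ≈ 18.351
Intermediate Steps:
(-20*54 - 245313)/(431835 - 445262) = (-1080 - 245313)/(-13427) = -246393*(-1/13427) = 246393/13427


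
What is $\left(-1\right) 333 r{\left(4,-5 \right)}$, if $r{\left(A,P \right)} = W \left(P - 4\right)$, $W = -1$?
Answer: $-2997$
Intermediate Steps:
$r{\left(A,P \right)} = 4 - P$ ($r{\left(A,P \right)} = - (P - 4) = - (-4 + P) = 4 - P$)
$\left(-1\right) 333 r{\left(4,-5 \right)} = \left(-1\right) 333 \left(4 - -5\right) = - 333 \left(4 + 5\right) = \left(-333\right) 9 = -2997$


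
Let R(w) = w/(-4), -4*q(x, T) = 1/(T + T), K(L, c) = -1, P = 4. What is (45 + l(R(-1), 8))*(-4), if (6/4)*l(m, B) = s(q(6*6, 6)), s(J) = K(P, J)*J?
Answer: -3241/18 ≈ -180.06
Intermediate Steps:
q(x, T) = -1/(8*T) (q(x, T) = -1/(4*(T + T)) = -1/(2*T)/4 = -1/(8*T))
R(w) = -w/4 (R(w) = w*(-1/4) = -w/4)
s(J) = -J
l(m, B) = 1/72 (l(m, B) = 2*(-(-1)/(8*6))/3 = 2*(-1*(-1/48))/3 = (2/3)*(1/48) = 1/72)
(45 + l(R(-1), 8))*(-4) = (45 + 1/72)*(-4) = (3241/72)*(-4) = -3241/18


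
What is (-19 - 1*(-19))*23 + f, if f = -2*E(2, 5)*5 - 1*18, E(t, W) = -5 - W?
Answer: 82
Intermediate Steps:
f = 82 (f = -2*(-5 - 1*5)*5 - 1*18 = -2*(-5 - 5)*5 - 18 = -2*(-10)*5 - 18 = 20*5 - 18 = 100 - 18 = 82)
(-19 - 1*(-19))*23 + f = (-19 - 1*(-19))*23 + 82 = (-19 + 19)*23 + 82 = 0*23 + 82 = 0 + 82 = 82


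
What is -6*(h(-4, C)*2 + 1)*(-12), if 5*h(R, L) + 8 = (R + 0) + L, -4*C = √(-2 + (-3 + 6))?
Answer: -1404/5 ≈ -280.80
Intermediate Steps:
C = -¼ (C = -√(-2 + (-3 + 6))/4 = -√(-2 + 3)/4 = -√1/4 = -¼*1 = -¼ ≈ -0.25000)
h(R, L) = -8/5 + L/5 + R/5 (h(R, L) = -8/5 + ((R + 0) + L)/5 = -8/5 + (R + L)/5 = -8/5 + (L + R)/5 = -8/5 + (L/5 + R/5) = -8/5 + L/5 + R/5)
-6*(h(-4, C)*2 + 1)*(-12) = -6*((-8/5 + (⅕)*(-¼) + (⅕)*(-4))*2 + 1)*(-12) = -6*((-8/5 - 1/20 - ⅘)*2 + 1)*(-12) = -6*(-49/20*2 + 1)*(-12) = -6*(-49/10 + 1)*(-12) = -6*(-39/10)*(-12) = (117/5)*(-12) = -1404/5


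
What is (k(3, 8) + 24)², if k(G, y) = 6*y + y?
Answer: 6400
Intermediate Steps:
k(G, y) = 7*y
(k(3, 8) + 24)² = (7*8 + 24)² = (56 + 24)² = 80² = 6400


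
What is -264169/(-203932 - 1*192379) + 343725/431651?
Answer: 250250811494/171068039461 ≈ 1.4629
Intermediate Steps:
-264169/(-203932 - 1*192379) + 343725/431651 = -264169/(-203932 - 192379) + 343725*(1/431651) = -264169/(-396311) + 343725/431651 = -264169*(-1/396311) + 343725/431651 = 264169/396311 + 343725/431651 = 250250811494/171068039461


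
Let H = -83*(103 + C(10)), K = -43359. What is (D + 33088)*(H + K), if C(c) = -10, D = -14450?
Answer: -951991764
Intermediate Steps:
H = -7719 (H = -83*(103 - 10) = -83*93 = -7719)
(D + 33088)*(H + K) = (-14450 + 33088)*(-7719 - 43359) = 18638*(-51078) = -951991764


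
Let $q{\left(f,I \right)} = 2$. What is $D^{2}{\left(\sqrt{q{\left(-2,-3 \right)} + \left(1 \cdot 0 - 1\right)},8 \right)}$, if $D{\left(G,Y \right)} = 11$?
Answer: $121$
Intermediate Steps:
$D^{2}{\left(\sqrt{q{\left(-2,-3 \right)} + \left(1 \cdot 0 - 1\right)},8 \right)} = 11^{2} = 121$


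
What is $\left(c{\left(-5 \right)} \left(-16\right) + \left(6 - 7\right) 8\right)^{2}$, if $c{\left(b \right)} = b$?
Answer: $5184$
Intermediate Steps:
$\left(c{\left(-5 \right)} \left(-16\right) + \left(6 - 7\right) 8\right)^{2} = \left(\left(-5\right) \left(-16\right) + \left(6 - 7\right) 8\right)^{2} = \left(80 - 8\right)^{2} = 72^{2} = 5184$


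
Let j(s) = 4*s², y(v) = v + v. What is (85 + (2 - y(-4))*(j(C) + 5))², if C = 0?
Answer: 18225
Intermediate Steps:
y(v) = 2*v
(85 + (2 - y(-4))*(j(C) + 5))² = (85 + (2 - 2*(-4))*(4*0² + 5))² = (85 + (2 - 1*(-8))*(4*0 + 5))² = (85 + (2 + 8)*(0 + 5))² = (85 + 10*5)² = (85 + 50)² = 135² = 18225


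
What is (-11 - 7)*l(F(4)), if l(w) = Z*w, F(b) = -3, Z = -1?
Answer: -54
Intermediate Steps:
l(w) = -w
(-11 - 7)*l(F(4)) = (-11 - 7)*(-1*(-3)) = -18*3 = -54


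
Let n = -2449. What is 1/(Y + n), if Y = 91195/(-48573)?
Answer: -48573/119046472 ≈ -0.00040802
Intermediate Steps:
Y = -91195/48573 (Y = 91195*(-1/48573) = -91195/48573 ≈ -1.8775)
1/(Y + n) = 1/(-91195/48573 - 2449) = 1/(-119046472/48573) = -48573/119046472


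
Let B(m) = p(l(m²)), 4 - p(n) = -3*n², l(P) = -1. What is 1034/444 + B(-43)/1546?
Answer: 200209/85803 ≈ 2.3334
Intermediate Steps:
p(n) = 4 + 3*n² (p(n) = 4 - (-3)*n² = 4 + 3*n²)
B(m) = 7 (B(m) = 4 + 3*(-1)² = 4 + 3*1 = 4 + 3 = 7)
1034/444 + B(-43)/1546 = 1034/444 + 7/1546 = 1034*(1/444) + 7*(1/1546) = 517/222 + 7/1546 = 200209/85803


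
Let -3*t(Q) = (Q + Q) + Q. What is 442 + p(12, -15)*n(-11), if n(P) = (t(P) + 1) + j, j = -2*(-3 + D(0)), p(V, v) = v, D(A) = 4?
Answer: 292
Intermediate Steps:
t(Q) = -Q (t(Q) = -((Q + Q) + Q)/3 = -(2*Q + Q)/3 = -Q)
j = -2 (j = -2*(-3 + 4) = -2*1 = -2)
n(P) = -1 - P (n(P) = (-P + 1) - 2 = (1 - P) - 2 = -1 - P)
442 + p(12, -15)*n(-11) = 442 - 15*(-1 - 1*(-11)) = 442 - 15*(-1 + 11) = 442 - 15*10 = 442 - 150 = 292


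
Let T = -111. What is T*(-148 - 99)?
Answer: 27417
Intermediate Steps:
T*(-148 - 99) = -111*(-148 - 99) = -111*(-247) = 27417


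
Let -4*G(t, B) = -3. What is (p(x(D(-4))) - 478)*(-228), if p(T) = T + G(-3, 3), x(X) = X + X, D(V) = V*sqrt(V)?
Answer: 108813 + 3648*I ≈ 1.0881e+5 + 3648.0*I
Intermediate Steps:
G(t, B) = 3/4 (G(t, B) = -1/4*(-3) = 3/4)
D(V) = V**(3/2)
x(X) = 2*X
p(T) = 3/4 + T (p(T) = T + 3/4 = 3/4 + T)
(p(x(D(-4))) - 478)*(-228) = ((3/4 + 2*(-4)**(3/2)) - 478)*(-228) = ((3/4 + 2*(-8*I)) - 478)*(-228) = ((3/4 - 16*I) - 478)*(-228) = (-1909/4 - 16*I)*(-228) = 108813 + 3648*I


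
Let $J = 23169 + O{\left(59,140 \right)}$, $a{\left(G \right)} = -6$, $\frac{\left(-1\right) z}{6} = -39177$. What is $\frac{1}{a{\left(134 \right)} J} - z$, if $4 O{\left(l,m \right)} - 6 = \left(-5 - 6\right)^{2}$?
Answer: $- \frac{65443376360}{278409} \approx -2.3506 \cdot 10^{5}$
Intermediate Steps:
$z = 235062$ ($z = \left(-6\right) \left(-39177\right) = 235062$)
$O{\left(l,m \right)} = \frac{127}{4}$ ($O{\left(l,m \right)} = \frac{3}{2} + \frac{\left(-5 - 6\right)^{2}}{4} = \frac{3}{2} + \frac{\left(-11\right)^{2}}{4} = \frac{3}{2} + \frac{1}{4} \cdot 121 = \frac{3}{2} + \frac{121}{4} = \frac{127}{4}$)
$J = \frac{92803}{4}$ ($J = 23169 + \frac{127}{4} = \frac{92803}{4} \approx 23201.0$)
$\frac{1}{a{\left(134 \right)} J} - z = \frac{1}{\left(-6\right) \frac{92803}{4}} - 235062 = \left(- \frac{1}{6}\right) \frac{4}{92803} - 235062 = - \frac{2}{278409} - 235062 = - \frac{65443376360}{278409}$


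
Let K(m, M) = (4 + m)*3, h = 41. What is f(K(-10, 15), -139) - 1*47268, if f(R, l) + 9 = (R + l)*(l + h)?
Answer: -31891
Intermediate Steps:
K(m, M) = 12 + 3*m
f(R, l) = -9 + (41 + l)*(R + l) (f(R, l) = -9 + (R + l)*(l + 41) = -9 + (R + l)*(41 + l) = -9 + (41 + l)*(R + l))
f(K(-10, 15), -139) - 1*47268 = (-9 + (-139)² + 41*(12 + 3*(-10)) + 41*(-139) + (12 + 3*(-10))*(-139)) - 1*47268 = (-9 + 19321 + 41*(12 - 30) - 5699 + (12 - 30)*(-139)) - 47268 = (-9 + 19321 + 41*(-18) - 5699 - 18*(-139)) - 47268 = (-9 + 19321 - 738 - 5699 + 2502) - 47268 = 15377 - 47268 = -31891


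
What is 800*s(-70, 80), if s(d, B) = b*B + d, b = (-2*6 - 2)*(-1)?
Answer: 840000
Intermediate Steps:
b = 14 (b = (-12 - 2)*(-1) = -14*(-1) = 14)
s(d, B) = d + 14*B (s(d, B) = 14*B + d = d + 14*B)
800*s(-70, 80) = 800*(-70 + 14*80) = 800*(-70 + 1120) = 800*1050 = 840000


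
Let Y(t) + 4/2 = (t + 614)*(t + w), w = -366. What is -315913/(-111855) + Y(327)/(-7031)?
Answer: 6326374658/786452505 ≈ 8.0442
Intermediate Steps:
Y(t) = -2 + (-366 + t)*(614 + t) (Y(t) = -2 + (t + 614)*(t - 366) = -2 + (614 + t)*(-366 + t) = -2 + (-366 + t)*(614 + t))
-315913/(-111855) + Y(327)/(-7031) = -315913/(-111855) + (-224726 + 327**2 + 248*327)/(-7031) = -315913*(-1/111855) + (-224726 + 106929 + 81096)*(-1/7031) = 315913/111855 - 36701*(-1/7031) = 315913/111855 + 36701/7031 = 6326374658/786452505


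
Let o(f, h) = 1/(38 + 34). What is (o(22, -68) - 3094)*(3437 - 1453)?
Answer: -55246216/9 ≈ -6.1385e+6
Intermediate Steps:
o(f, h) = 1/72
(o(22, -68) - 3094)*(3437 - 1453) = (1/72 - 3094)*(3437 - 1453) = -222767/72*1984 = -55246216/9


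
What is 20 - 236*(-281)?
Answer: 66336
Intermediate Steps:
20 - 236*(-281) = 20 + 66316 = 66336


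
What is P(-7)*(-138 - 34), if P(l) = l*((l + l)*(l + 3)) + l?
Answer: 68628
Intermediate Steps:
P(l) = l + 2*l²*(3 + l) (P(l) = l*((2*l)*(3 + l)) + l = l*(2*l*(3 + l)) + l = 2*l²*(3 + l) + l = l + 2*l²*(3 + l))
P(-7)*(-138 - 34) = (-7*(1 + 2*(-7)² + 6*(-7)))*(-138 - 34) = -7*(1 + 2*49 - 42)*(-172) = -7*(1 + 98 - 42)*(-172) = -7*57*(-172) = -399*(-172) = 68628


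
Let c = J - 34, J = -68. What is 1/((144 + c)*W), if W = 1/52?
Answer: 26/21 ≈ 1.2381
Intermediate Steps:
W = 1/52 ≈ 0.019231
c = -102 (c = -68 - 34 = -102)
1/((144 + c)*W) = 1/((144 - 102)*(1/52)) = 1/(42*(1/52)) = 1/(21/26) = 26/21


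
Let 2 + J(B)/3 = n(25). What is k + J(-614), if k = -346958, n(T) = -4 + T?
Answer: -346901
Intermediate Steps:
J(B) = 57 (J(B) = -6 + 3*(-4 + 25) = -6 + 3*21 = -6 + 63 = 57)
k + J(-614) = -346958 + 57 = -346901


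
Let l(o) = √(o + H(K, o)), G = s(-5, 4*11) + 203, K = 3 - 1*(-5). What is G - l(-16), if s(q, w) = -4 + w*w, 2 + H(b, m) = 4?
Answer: 2135 - I*√14 ≈ 2135.0 - 3.7417*I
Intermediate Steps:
K = 8 (K = 3 + 5 = 8)
H(b, m) = 2 (H(b, m) = -2 + 4 = 2)
s(q, w) = -4 + w²
G = 2135 (G = (-4 + (4*11)²) + 203 = (-4 + 44²) + 203 = (-4 + 1936) + 203 = 1932 + 203 = 2135)
l(o) = √(2 + o) (l(o) = √(o + 2) = √(2 + o))
G - l(-16) = 2135 - √(2 - 16) = 2135 - √(-14) = 2135 - I*√14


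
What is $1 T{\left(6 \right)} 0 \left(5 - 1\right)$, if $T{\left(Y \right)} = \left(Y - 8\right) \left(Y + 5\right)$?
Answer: $0$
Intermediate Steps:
$T{\left(Y \right)} = \left(-8 + Y\right) \left(5 + Y\right)$
$1 T{\left(6 \right)} 0 \left(5 - 1\right) = 1 \left(-40 + 6^{2} - 18\right) 0 \left(5 - 1\right) = 1 \left(-40 + 36 - 18\right) 0 \cdot 4 = 1 \left(-22\right) 0 = \left(-22\right) 0 = 0$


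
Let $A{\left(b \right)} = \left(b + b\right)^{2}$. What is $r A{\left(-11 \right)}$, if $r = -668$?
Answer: $-323312$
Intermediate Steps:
$A{\left(b \right)} = 4 b^{2}$ ($A{\left(b \right)} = \left(2 b\right)^{2} = 4 b^{2}$)
$r A{\left(-11 \right)} = - 668 \cdot 4 \left(-11\right)^{2} = - 668 \cdot 4 \cdot 121 = \left(-668\right) 484 = -323312$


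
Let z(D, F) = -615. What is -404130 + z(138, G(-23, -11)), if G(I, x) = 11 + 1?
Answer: -404745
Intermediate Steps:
G(I, x) = 12
-404130 + z(138, G(-23, -11)) = -404130 - 615 = -404745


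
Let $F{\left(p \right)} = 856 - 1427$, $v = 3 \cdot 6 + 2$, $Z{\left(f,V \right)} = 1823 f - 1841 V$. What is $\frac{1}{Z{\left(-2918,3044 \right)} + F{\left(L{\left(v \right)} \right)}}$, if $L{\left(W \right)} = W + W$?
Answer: $- \frac{1}{10924089} \approx -9.1541 \cdot 10^{-8}$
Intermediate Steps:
$Z{\left(f,V \right)} = - 1841 V + 1823 f$
$v = 20$ ($v = 18 + 2 = 20$)
$L{\left(W \right)} = 2 W$
$F{\left(p \right)} = -571$
$\frac{1}{Z{\left(-2918,3044 \right)} + F{\left(L{\left(v \right)} \right)}} = \frac{1}{\left(\left(-1841\right) 3044 + 1823 \left(-2918\right)\right) - 571} = \frac{1}{\left(-5604004 - 5319514\right) - 571} = \frac{1}{-10923518 - 571} = \frac{1}{-10924089} = - \frac{1}{10924089}$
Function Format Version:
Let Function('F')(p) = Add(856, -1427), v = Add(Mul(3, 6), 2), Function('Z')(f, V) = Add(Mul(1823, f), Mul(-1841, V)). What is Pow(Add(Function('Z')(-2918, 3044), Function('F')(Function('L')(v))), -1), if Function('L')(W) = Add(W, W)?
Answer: Rational(-1, 10924089) ≈ -9.1541e-8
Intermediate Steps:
Function('Z')(f, V) = Add(Mul(-1841, V), Mul(1823, f))
v = 20 (v = Add(18, 2) = 20)
Function('L')(W) = Mul(2, W)
Function('F')(p) = -571
Pow(Add(Function('Z')(-2918, 3044), Function('F')(Function('L')(v))), -1) = Pow(Add(Add(Mul(-1841, 3044), Mul(1823, -2918)), -571), -1) = Pow(Add(Add(-5604004, -5319514), -571), -1) = Pow(Add(-10923518, -571), -1) = Pow(-10924089, -1) = Rational(-1, 10924089)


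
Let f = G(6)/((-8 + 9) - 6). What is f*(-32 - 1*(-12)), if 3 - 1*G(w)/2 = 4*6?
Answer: -168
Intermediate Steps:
G(w) = -42 (G(w) = 6 - 8*6 = 6 - 2*24 = 6 - 48 = -42)
f = 42/5 (f = -42/((-8 + 9) - 6) = -42/(1 - 6) = -42/(-5) = -42*(-1/5) = 42/5 ≈ 8.4000)
f*(-32 - 1*(-12)) = 42*(-32 - 1*(-12))/5 = 42*(-32 + 12)/5 = (42/5)*(-20) = -168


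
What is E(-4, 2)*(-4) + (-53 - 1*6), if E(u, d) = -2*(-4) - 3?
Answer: -79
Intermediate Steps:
E(u, d) = 5 (E(u, d) = 8 - 3 = 5)
E(-4, 2)*(-4) + (-53 - 1*6) = 5*(-4) + (-53 - 1*6) = -20 + (-53 - 6) = -20 - 59 = -79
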